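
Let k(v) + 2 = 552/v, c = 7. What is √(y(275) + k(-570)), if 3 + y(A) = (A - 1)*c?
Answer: 7*√352165/95 ≈ 43.727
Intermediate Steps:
y(A) = -10 + 7*A (y(A) = -3 + (A - 1)*7 = -3 + (-1 + A)*7 = -3 + (-7 + 7*A) = -10 + 7*A)
k(v) = -2 + 552/v
√(y(275) + k(-570)) = √((-10 + 7*275) + (-2 + 552/(-570))) = √((-10 + 1925) + (-2 + 552*(-1/570))) = √(1915 + (-2 - 92/95)) = √(1915 - 282/95) = √(181643/95) = 7*√352165/95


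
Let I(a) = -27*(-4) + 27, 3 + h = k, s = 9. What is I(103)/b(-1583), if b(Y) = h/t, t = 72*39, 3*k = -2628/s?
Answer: -1137240/301 ≈ -3778.2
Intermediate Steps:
k = -292/3 (k = (-2628/9)/3 = (-2628*1/9)/3 = (1/3)*(-292) = -292/3 ≈ -97.333)
h = -301/3 (h = -3 - 292/3 = -301/3 ≈ -100.33)
t = 2808
I(a) = 135 (I(a) = 108 + 27 = 135)
b(Y) = -301/8424 (b(Y) = -301/3/2808 = -301/3*1/2808 = -301/8424)
I(103)/b(-1583) = 135/(-301/8424) = 135*(-8424/301) = -1137240/301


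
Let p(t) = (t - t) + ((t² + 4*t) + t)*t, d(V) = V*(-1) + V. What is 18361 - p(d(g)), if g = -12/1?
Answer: 18361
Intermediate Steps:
g = -12 (g = -12*1 = -12)
d(V) = 0 (d(V) = -V + V = 0)
p(t) = t*(t² + 5*t) (p(t) = 0 + (t² + 5*t)*t = 0 + t*(t² + 5*t) = t*(t² + 5*t))
18361 - p(d(g)) = 18361 - 0²*(5 + 0) = 18361 - 0*5 = 18361 - 1*0 = 18361 + 0 = 18361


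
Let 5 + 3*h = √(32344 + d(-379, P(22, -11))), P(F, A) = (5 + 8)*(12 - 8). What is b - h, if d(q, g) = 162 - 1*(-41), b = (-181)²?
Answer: 98288/3 - √32547/3 ≈ 32703.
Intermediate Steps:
P(F, A) = 52 (P(F, A) = 13*4 = 52)
b = 32761
d(q, g) = 203 (d(q, g) = 162 + 41 = 203)
h = -5/3 + √32547/3 (h = -5/3 + √(32344 + 203)/3 = -5/3 + √32547/3 ≈ 58.469)
b - h = 32761 - (-5/3 + √32547/3) = 32761 + (5/3 - √32547/3) = 98288/3 - √32547/3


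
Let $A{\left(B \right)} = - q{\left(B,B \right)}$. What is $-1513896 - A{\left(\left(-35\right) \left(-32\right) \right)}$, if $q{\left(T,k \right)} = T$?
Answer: $-1512776$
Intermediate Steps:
$A{\left(B \right)} = - B$
$-1513896 - A{\left(\left(-35\right) \left(-32\right) \right)} = -1513896 - - \left(-35\right) \left(-32\right) = -1513896 - \left(-1\right) 1120 = -1513896 - -1120 = -1513896 + 1120 = -1512776$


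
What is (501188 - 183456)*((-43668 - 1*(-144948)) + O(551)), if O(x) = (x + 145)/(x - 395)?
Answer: 418357088936/13 ≈ 3.2181e+10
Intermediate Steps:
O(x) = (145 + x)/(-395 + x)
(501188 - 183456)*((-43668 - 1*(-144948)) + O(551)) = (501188 - 183456)*((-43668 - 1*(-144948)) + (145 + 551)/(-395 + 551)) = 317732*((-43668 + 144948) + 696/156) = 317732*(101280 + (1/156)*696) = 317732*(101280 + 58/13) = 317732*(1316698/13) = 418357088936/13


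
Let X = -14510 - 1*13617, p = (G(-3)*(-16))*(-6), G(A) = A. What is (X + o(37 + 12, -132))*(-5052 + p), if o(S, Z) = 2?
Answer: 150187500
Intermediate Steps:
p = -288 (p = -3*(-16)*(-6) = 48*(-6) = -288)
X = -28127 (X = -14510 - 13617 = -28127)
(X + o(37 + 12, -132))*(-5052 + p) = (-28127 + 2)*(-5052 - 288) = -28125*(-5340) = 150187500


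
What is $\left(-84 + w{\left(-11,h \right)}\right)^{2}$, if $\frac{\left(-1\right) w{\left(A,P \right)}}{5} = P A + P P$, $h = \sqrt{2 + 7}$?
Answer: $1296$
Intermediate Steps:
$h = 3$ ($h = \sqrt{9} = 3$)
$w{\left(A,P \right)} = - 5 P^{2} - 5 A P$ ($w{\left(A,P \right)} = - 5 \left(P A + P P\right) = - 5 \left(A P + P^{2}\right) = - 5 \left(P^{2} + A P\right) = - 5 P^{2} - 5 A P$)
$\left(-84 + w{\left(-11,h \right)}\right)^{2} = \left(-84 - 15 \left(-11 + 3\right)\right)^{2} = \left(-84 - 15 \left(-8\right)\right)^{2} = \left(-84 + 120\right)^{2} = 36^{2} = 1296$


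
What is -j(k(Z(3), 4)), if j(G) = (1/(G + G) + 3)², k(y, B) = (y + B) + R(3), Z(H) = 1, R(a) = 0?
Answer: -961/100 ≈ -9.6100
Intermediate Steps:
k(y, B) = B + y (k(y, B) = (y + B) + 0 = (B + y) + 0 = B + y)
j(G) = (3 + 1/(2*G))² (j(G) = (1/(2*G) + 3)² = (3 + 1/(2*G))²)
-j(k(Z(3), 4)) = -(1 + 6*(4 + 1))²/(4*(4 + 1)²) = -(1 + 6*5)²/(4*5²) = -(1 + 30)²/(4*25) = -31²/(4*25) = -961/(4*25) = -1*961/100 = -961/100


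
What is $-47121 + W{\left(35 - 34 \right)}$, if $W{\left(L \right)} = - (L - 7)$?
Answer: $-47115$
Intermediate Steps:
$W{\left(L \right)} = 7 - L$ ($W{\left(L \right)} = - (-7 + L) = 7 - L$)
$-47121 + W{\left(35 - 34 \right)} = -47121 + \left(7 - \left(35 - 34\right)\right) = -47121 + \left(7 - 1\right) = -47121 + 6 = -47115$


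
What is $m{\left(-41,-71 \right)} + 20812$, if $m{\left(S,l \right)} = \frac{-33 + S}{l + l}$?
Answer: $\frac{1477689}{71} \approx 20813.0$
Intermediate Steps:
$m{\left(S,l \right)} = \frac{-33 + S}{2 l}$
$m{\left(-41,-71 \right)} + 20812 = \frac{-33 - 41}{2 \left(-71\right)} + 20812 = \frac{1}{2} \left(- \frac{1}{71}\right) \left(-74\right) + 20812 = \frac{37}{71} + 20812 = \frac{1477689}{71}$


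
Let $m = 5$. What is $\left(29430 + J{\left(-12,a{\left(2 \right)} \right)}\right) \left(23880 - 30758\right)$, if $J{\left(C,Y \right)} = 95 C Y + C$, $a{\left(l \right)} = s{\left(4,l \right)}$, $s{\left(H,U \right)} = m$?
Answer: $-163132404$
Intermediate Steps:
$s{\left(H,U \right)} = 5$
$a{\left(l \right)} = 5$
$J{\left(C,Y \right)} = C + 95 C Y$ ($J{\left(C,Y \right)} = 95 C Y + C = C + 95 C Y$)
$\left(29430 + J{\left(-12,a{\left(2 \right)} \right)}\right) \left(23880 - 30758\right) = \left(29430 - 12 \left(1 + 95 \cdot 5\right)\right) \left(23880 - 30758\right) = \left(29430 - 12 \left(1 + 475\right)\right) \left(23880 - 30758\right) = \left(29430 - 5712\right) \left(-6878\right) = 23718 \left(-6878\right) = -163132404$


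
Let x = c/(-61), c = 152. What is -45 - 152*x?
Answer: 20359/61 ≈ 333.75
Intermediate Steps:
x = -152/61 (x = 152/(-61) = 152*(-1/61) = -152/61 ≈ -2.4918)
-45 - 152*x = -45 - 152*(-152/61) = -45 + 23104/61 = 20359/61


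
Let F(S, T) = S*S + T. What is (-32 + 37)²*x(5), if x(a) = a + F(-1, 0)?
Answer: 150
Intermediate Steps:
F(S, T) = T + S² (F(S, T) = S² + T = T + S²)
x(a) = 1 + a (x(a) = a + (0 + (-1)²) = a + (0 + 1) = a + 1 = 1 + a)
(-32 + 37)²*x(5) = (-32 + 37)²*(1 + 5) = 5²*6 = 25*6 = 150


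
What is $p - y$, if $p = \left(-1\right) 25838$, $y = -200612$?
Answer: $174774$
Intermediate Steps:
$p = -25838$
$p - y = -25838 - -200612 = -25838 + 200612 = 174774$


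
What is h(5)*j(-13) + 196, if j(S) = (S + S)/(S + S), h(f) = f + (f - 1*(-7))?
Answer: 213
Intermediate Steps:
h(f) = 7 + 2*f (h(f) = f + (f + 7) = f + (7 + f) = 7 + 2*f)
j(S) = 1 (j(S) = (2*S)/((2*S)) = (2*S)*(1/(2*S)) = 1)
h(5)*j(-13) + 196 = (7 + 2*5)*1 + 196 = (7 + 10)*1 + 196 = 17*1 + 196 = 17 + 196 = 213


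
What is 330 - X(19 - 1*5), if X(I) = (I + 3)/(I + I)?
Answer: 9223/28 ≈ 329.39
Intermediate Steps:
X(I) = (3 + I)/(2*I) (X(I) = (3 + I)/((2*I)) = (3 + I)*(1/(2*I)) = (3 + I)/(2*I))
330 - X(19 - 1*5) = 330 - (3 + (19 - 1*5))/(2*(19 - 1*5)) = 330 - (3 + (19 - 5))/(2*(19 - 5)) = 330 - (3 + 14)/(2*14) = 330 - 17/(2*14) = 330 - 1*17/28 = 330 - 17/28 = 9223/28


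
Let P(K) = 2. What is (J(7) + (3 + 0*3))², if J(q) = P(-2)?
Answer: 25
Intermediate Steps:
J(q) = 2
(J(7) + (3 + 0*3))² = (2 + (3 + 0*3))² = (2 + (3 + 0))² = (2 + 3)² = 5² = 25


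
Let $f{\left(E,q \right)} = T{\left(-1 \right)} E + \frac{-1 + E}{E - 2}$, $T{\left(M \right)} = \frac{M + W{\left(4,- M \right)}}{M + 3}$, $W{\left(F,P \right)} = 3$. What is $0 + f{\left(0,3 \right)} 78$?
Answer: $39$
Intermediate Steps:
$T{\left(M \right)} = 1$ ($T{\left(M \right)} = \frac{M + 3}{M + 3} = \frac{3 + M}{3 + M} = 1$)
$f{\left(E,q \right)} = E + \frac{-1 + E}{-2 + E}$ ($f{\left(E,q \right)} = 1 E + \frac{-1 + E}{E - 2} = E + \frac{-1 + E}{-2 + E}$)
$0 + f{\left(0,3 \right)} 78 = 0 + \frac{-1 + 0^{2} - 0}{-2 + 0} \cdot 78 = 0 + \frac{-1 + 0 + 0}{-2} \cdot 78 = 0 + \left(- \frac{1}{2}\right) \left(-1\right) 78 = 0 + \frac{1}{2} \cdot 78 = 0 + 39 = 39$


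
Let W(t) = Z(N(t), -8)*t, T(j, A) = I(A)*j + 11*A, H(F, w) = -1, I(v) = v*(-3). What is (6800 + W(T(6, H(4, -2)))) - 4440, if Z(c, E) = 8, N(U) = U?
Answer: 2416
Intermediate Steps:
I(v) = -3*v
T(j, A) = 11*A - 3*A*j (T(j, A) = (-3*A)*j + 11*A = -3*A*j + 11*A = 11*A - 3*A*j)
W(t) = 8*t
(6800 + W(T(6, H(4, -2)))) - 4440 = (6800 + 8*(-(11 - 3*6))) - 4440 = (6800 + 8*(-(11 - 18))) - 4440 = (6800 + 8*(-1*(-7))) - 4440 = (6800 + 8*7) - 4440 = (6800 + 56) - 4440 = 6856 - 4440 = 2416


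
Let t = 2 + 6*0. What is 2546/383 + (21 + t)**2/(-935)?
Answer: 2177903/358105 ≈ 6.0817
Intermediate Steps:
t = 2 (t = 2 + 0 = 2)
2546/383 + (21 + t)**2/(-935) = 2546/383 + (21 + 2)**2/(-935) = 2546*(1/383) + 23**2*(-1/935) = 2546/383 + 529*(-1/935) = 2546/383 - 529/935 = 2177903/358105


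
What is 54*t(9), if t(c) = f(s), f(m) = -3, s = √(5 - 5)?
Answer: -162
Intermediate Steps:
s = 0 (s = √0 = 0)
t(c) = -3
54*t(9) = 54*(-3) = -162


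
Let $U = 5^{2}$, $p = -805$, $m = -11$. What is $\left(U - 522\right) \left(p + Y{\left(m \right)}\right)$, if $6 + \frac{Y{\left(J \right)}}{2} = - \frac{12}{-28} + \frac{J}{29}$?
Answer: $\frac{11774001}{29} \approx 4.06 \cdot 10^{5}$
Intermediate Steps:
$U = 25$
$Y{\left(J \right)} = - \frac{78}{7} + \frac{2 J}{29}$ ($Y{\left(J \right)} = -12 + 2 \left(- \frac{12}{-28} + \frac{J}{29}\right) = -12 + 2 \left(\left(-12\right) \left(- \frac{1}{28}\right) + J \frac{1}{29}\right) = -12 + 2 \left(\frac{3}{7} + \frac{J}{29}\right) = -12 + \left(\frac{6}{7} + \frac{2 J}{29}\right) = - \frac{78}{7} + \frac{2 J}{29}$)
$\left(U - 522\right) \left(p + Y{\left(m \right)}\right) = \left(25 - 522\right) \left(-805 + \left(- \frac{78}{7} + \frac{2}{29} \left(-11\right)\right)\right) = - 497 \left(-805 - \frac{2416}{203}\right) = \left(-497\right) \left(- \frac{165831}{203}\right) = \frac{11774001}{29}$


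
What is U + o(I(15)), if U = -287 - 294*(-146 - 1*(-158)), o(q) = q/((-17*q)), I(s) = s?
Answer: -64856/17 ≈ -3815.1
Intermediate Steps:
o(q) = -1/17 (o(q) = q*(-1/(17*q)) = -1/17)
U = -3815 (U = -287 - 294*(-146 + 158) = -287 - 294*12 = -287 - 3528 = -3815)
U + o(I(15)) = -3815 - 1/17 = -64856/17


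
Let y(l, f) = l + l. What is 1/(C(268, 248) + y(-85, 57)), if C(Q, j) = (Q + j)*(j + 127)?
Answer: 1/193330 ≈ 5.1725e-6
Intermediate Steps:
y(l, f) = 2*l
C(Q, j) = (127 + j)*(Q + j) (C(Q, j) = (Q + j)*(127 + j) = (127 + j)*(Q + j))
1/(C(268, 248) + y(-85, 57)) = 1/((248² + 127*268 + 127*248 + 268*248) + 2*(-85)) = 1/((61504 + 34036 + 31496 + 66464) - 170) = 1/(193500 - 170) = 1/193330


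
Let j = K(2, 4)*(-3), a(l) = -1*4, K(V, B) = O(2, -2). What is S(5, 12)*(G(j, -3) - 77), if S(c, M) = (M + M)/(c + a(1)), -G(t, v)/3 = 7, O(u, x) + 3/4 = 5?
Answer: -2352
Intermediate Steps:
O(u, x) = 17/4 (O(u, x) = -3/4 + 5 = 17/4)
K(V, B) = 17/4
a(l) = -4
j = -51/4 (j = (17/4)*(-3) = -51/4 ≈ -12.750)
G(t, v) = -21 (G(t, v) = -3*7 = -21)
S(c, M) = 2*M/(-4 + c) (S(c, M) = (M + M)/(c - 4) = (2*M)/(-4 + c) = 2*M/(-4 + c))
S(5, 12)*(G(j, -3) - 77) = (2*12/(-4 + 5))*(-21 - 77) = (2*12/1)*(-98) = (2*12*1)*(-98) = 24*(-98) = -2352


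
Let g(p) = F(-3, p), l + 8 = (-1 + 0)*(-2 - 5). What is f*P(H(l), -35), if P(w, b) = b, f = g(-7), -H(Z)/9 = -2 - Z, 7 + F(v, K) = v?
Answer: 350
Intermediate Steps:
F(v, K) = -7 + v
l = -1 (l = -8 + (-1 + 0)*(-2 - 5) = -8 - 1*(-7) = -8 + 7 = -1)
g(p) = -10 (g(p) = -7 - 3 = -10)
H(Z) = 18 + 9*Z (H(Z) = -9*(-2 - Z) = 18 + 9*Z)
f = -10
f*P(H(l), -35) = -10*(-35) = 350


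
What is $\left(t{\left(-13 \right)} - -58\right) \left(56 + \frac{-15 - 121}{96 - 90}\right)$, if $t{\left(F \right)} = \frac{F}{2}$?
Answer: $\frac{5150}{3} \approx 1716.7$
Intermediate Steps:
$t{\left(F \right)} = \frac{F}{2}$ ($t{\left(F \right)} = F \frac{1}{2} = \frac{F}{2}$)
$\left(t{\left(-13 \right)} - -58\right) \left(56 + \frac{-15 - 121}{96 - 90}\right) = \left(\frac{1}{2} \left(-13\right) - -58\right) \left(56 + \frac{-15 - 121}{96 - 90}\right) = \left(- \frac{13}{2} + 58\right) \left(56 - \frac{136}{6}\right) = \frac{103 \left(56 - \frac{68}{3}\right)}{2} = \frac{103}{2} \cdot \frac{100}{3} = \frac{5150}{3}$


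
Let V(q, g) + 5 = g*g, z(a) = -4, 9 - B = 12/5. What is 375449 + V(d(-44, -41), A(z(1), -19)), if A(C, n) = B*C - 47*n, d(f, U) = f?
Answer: 28160989/25 ≈ 1.1264e+6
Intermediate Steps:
B = 33/5 (B = 9 - 12/5 = 33/5 ≈ 6.6000)
A(C, n) = -47*n + 33*C/5 (A(C, n) = 33*C/5 - 47*n = -47*n + 33*C/5)
V(q, g) = -5 + g**2 (V(q, g) = -5 + g*g = -5 + g**2)
375449 + V(d(-44, -41), A(z(1), -19)) = 375449 + (-5 + (-47*(-19) + (33/5)*(-4))**2) = 375449 + (-5 + (893 - 132/5)**2) = 375449 + (-5 + (4333/5)**2) = 375449 + (-5 + 18774889/25) = 375449 + 18774764/25 = 28160989/25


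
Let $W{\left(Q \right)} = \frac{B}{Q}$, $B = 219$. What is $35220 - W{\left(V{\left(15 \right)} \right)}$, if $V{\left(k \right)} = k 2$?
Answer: $\frac{352127}{10} \approx 35213.0$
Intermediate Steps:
$V{\left(k \right)} = 2 k$
$W{\left(Q \right)} = \frac{219}{Q}$
$35220 - W{\left(V{\left(15 \right)} \right)} = 35220 - \frac{219}{2 \cdot 15} = 35220 - \frac{219}{30} = 35220 - 219 \cdot \frac{1}{30} = 35220 - \frac{73}{10} = \frac{352127}{10}$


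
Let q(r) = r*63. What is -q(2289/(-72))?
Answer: 16023/8 ≈ 2002.9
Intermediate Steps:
q(r) = 63*r
-q(2289/(-72)) = -63*2289/(-72) = -63*2289*(-1/72) = -63*(-763)/24 = -1*(-16023/8) = 16023/8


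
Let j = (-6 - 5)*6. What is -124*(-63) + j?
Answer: 7746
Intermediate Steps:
j = -66 (j = -11*6 = -66)
-124*(-63) + j = -124*(-63) - 66 = 7812 - 66 = 7746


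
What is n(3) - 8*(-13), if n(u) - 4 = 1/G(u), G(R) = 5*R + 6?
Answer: 2269/21 ≈ 108.05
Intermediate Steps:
G(R) = 6 + 5*R
n(u) = 4 + 1/(6 + 5*u)
n(3) - 8*(-13) = 5*(5 + 4*3)/(6 + 5*3) - 8*(-13) = 5*(5 + 12)/(6 + 15) + 104 = 5*17/21 + 104 = 5*(1/21)*17 + 104 = 85/21 + 104 = 2269/21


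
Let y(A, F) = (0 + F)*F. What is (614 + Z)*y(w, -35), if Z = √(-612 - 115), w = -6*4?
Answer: 752150 + 1225*I*√727 ≈ 7.5215e+5 + 33030.0*I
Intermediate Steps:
w = -24
Z = I*√727 (Z = √(-727) = I*√727 ≈ 26.963*I)
y(A, F) = F² (y(A, F) = F*F = F²)
(614 + Z)*y(w, -35) = (614 + I*√727)*(-35)² = (614 + I*√727)*1225 = 752150 + 1225*I*√727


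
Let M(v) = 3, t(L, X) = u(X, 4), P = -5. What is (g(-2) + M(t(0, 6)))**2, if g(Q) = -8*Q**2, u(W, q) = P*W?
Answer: 841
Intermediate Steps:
u(W, q) = -5*W
t(L, X) = -5*X
(g(-2) + M(t(0, 6)))**2 = (-8*(-2)**2 + 3)**2 = (-8*4 + 3)**2 = (-32 + 3)**2 = (-29)**2 = 841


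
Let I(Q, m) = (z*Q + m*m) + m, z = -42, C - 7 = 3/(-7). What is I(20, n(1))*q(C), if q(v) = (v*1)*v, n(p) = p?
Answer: -1773208/49 ≈ -36188.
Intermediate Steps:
C = 46/7 (C = 7 + 3/(-7) = 7 + 3*(-⅐) = 7 - 3/7 = 46/7 ≈ 6.5714)
q(v) = v² (q(v) = v*v = v²)
I(Q, m) = m + m² - 42*Q (I(Q, m) = (-42*Q + m*m) + m = (-42*Q + m²) + m = (m² - 42*Q) + m = m + m² - 42*Q)
I(20, n(1))*q(C) = (1 + 1² - 42*20)*(46/7)² = (1 + 1 - 840)*(2116/49) = -838*2116/49 = -1773208/49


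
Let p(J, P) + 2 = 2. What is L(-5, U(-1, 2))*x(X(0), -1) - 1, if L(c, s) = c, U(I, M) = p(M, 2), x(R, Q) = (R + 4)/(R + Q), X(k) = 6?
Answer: -11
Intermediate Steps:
x(R, Q) = (4 + R)/(Q + R)
p(J, P) = 0 (p(J, P) = -2 + 2 = 0)
U(I, M) = 0
L(-5, U(-1, 2))*x(X(0), -1) - 1 = -5*(4 + 6)/(-1 + 6) - 1 = -5*10/5 - 1 = -10 - 1 = -11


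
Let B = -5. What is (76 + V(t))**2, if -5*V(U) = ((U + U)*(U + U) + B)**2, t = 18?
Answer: 2776559022601/25 ≈ 1.1106e+11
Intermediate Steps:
V(U) = -(-5 + 4*U**2)**2/5 (V(U) = -((U + U)*(U + U) - 5)**2/5 = -((2*U)*(2*U) - 5)**2/5 = -(4*U**2 - 5)**2/5 = -(-5 + 4*U**2)**2/5)
(76 + V(t))**2 = (76 - (-5 + 4*18**2)**2/5)**2 = (76 - (-5 + 4*324)**2/5)**2 = (76 - (-5 + 1296)**2/5)**2 = (76 - 1/5*1291**2)**2 = (76 - 1/5*1666681)**2 = (76 - 1666681/5)**2 = (-1666301/5)**2 = 2776559022601/25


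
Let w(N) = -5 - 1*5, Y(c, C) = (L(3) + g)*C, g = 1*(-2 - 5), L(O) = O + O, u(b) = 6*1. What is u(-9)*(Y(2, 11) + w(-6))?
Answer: -126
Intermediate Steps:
u(b) = 6
L(O) = 2*O
g = -7 (g = 1*(-7) = -7)
Y(c, C) = -C (Y(c, C) = (2*3 - 7)*C = (6 - 7)*C = -C)
w(N) = -10 (w(N) = -5 - 5 = -10)
u(-9)*(Y(2, 11) + w(-6)) = 6*(-1*11 - 10) = 6*(-11 - 10) = 6*(-21) = -126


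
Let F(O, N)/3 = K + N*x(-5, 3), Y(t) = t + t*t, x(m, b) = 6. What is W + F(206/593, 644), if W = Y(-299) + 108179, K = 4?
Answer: 208885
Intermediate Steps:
Y(t) = t + t**2
F(O, N) = 12 + 18*N (F(O, N) = 3*(4 + N*6) = 3*(4 + 6*N) = 12 + 18*N)
W = 197281 (W = -299*(1 - 299) + 108179 = -299*(-298) + 108179 = 89102 + 108179 = 197281)
W + F(206/593, 644) = 197281 + (12 + 18*644) = 197281 + (12 + 11592) = 197281 + 11604 = 208885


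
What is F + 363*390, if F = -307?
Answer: 141263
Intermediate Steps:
F + 363*390 = -307 + 363*390 = -307 + 141570 = 141263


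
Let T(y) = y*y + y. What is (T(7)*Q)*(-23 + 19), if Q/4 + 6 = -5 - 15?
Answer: 23296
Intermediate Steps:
T(y) = y + y² (T(y) = y² + y = y + y²)
Q = -104 (Q = -24 + 4*(-5 - 15) = -24 + 4*(-20) = -24 - 80 = -104)
(T(7)*Q)*(-23 + 19) = ((7*(1 + 7))*(-104))*(-23 + 19) = ((7*8)*(-104))*(-4) = (56*(-104))*(-4) = -5824*(-4) = 23296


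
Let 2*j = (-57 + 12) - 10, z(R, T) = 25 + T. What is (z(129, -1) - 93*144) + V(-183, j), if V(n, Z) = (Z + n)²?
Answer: 123769/4 ≈ 30942.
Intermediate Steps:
j = -55/2 (j = ((-57 + 12) - 10)/2 = (-45 - 10)/2 = (½)*(-55) = -55/2 ≈ -27.500)
(z(129, -1) - 93*144) + V(-183, j) = ((25 - 1) - 93*144) + (-55/2 - 183)² = (24 - 13392) + (-421/2)² = -13368 + 177241/4 = 123769/4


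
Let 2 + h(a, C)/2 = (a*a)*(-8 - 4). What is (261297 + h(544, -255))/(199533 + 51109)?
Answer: -6841171/250642 ≈ -27.295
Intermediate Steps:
h(a, C) = -4 - 24*a² (h(a, C) = -4 + 2*((a*a)*(-8 - 4)) = -4 + 2*(a²*(-12)) = -4 + 2*(-12*a²) = -4 - 24*a²)
(261297 + h(544, -255))/(199533 + 51109) = (261297 + (-4 - 24*544²))/(199533 + 51109) = (261297 + (-4 - 24*295936))/250642 = (261297 + (-4 - 7102464))*(1/250642) = (261297 - 7102468)*(1/250642) = -6841171*1/250642 = -6841171/250642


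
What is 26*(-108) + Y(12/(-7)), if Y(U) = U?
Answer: -19668/7 ≈ -2809.7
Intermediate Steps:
26*(-108) + Y(12/(-7)) = 26*(-108) + 12/(-7) = -2808 + 12*(-⅐) = -2808 - 12/7 = -19668/7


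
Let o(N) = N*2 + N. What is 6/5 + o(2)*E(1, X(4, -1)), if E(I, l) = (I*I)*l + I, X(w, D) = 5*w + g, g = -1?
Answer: 606/5 ≈ 121.20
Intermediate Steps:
o(N) = 3*N (o(N) = 2*N + N = 3*N)
X(w, D) = -1 + 5*w (X(w, D) = 5*w - 1 = -1 + 5*w)
E(I, l) = I + l*I² (E(I, l) = I²*l + I = l*I² + I = I + l*I²)
6/5 + o(2)*E(1, X(4, -1)) = 6/5 + (3*2)*(1*(1 + 1*(-1 + 5*4))) = 6*(⅕) + 6*(1*(1 + 1*(-1 + 20))) = 6/5 + 6*(1*(1 + 1*19)) = 6/5 + 6*(1*(1 + 19)) = 6/5 + 6*(1*20) = 6/5 + 6*20 = 6/5 + 120 = 606/5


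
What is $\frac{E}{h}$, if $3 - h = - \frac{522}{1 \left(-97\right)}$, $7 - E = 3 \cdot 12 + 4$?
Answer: $\frac{97}{7} \approx 13.857$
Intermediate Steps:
$E = -33$ ($E = 7 - \left(3 \cdot 12 + 4\right) = 7 - \left(36 + 4\right) = 7 - 40 = -33$)
$h = - \frac{231}{97}$ ($h = 3 - - \frac{522}{1 \left(-97\right)} = 3 - - \frac{522}{-97} = 3 - \left(-522\right) \left(- \frac{1}{97}\right) = 3 - \frac{522}{97} = - \frac{231}{97} \approx -2.3814$)
$\frac{E}{h} = - \frac{33}{- \frac{231}{97}} = \left(-33\right) \left(- \frac{97}{231}\right) = \frac{97}{7}$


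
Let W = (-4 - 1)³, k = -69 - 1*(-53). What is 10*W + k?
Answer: -1266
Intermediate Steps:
k = -16 (k = -69 + 53 = -16)
W = -125 (W = (-5)³ = -125)
10*W + k = 10*(-125) - 16 = -1250 - 16 = -1266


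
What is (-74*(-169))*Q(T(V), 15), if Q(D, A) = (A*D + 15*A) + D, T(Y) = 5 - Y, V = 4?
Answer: 3013946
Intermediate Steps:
Q(D, A) = D + 15*A + A*D (Q(D, A) = (15*A + A*D) + D = D + 15*A + A*D)
(-74*(-169))*Q(T(V), 15) = (-74*(-169))*((5 - 1*4) + 15*15 + 15*(5 - 1*4)) = 12506*((5 - 4) + 225 + 15*(5 - 4)) = 12506*(1 + 225 + 15*1) = 12506*(1 + 225 + 15) = 12506*241 = 3013946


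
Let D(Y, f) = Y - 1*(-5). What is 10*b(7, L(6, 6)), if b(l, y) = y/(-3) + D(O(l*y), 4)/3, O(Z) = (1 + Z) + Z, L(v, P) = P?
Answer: 280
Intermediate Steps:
O(Z) = 1 + 2*Z
D(Y, f) = 5 + Y (D(Y, f) = Y + 5 = 5 + Y)
b(l, y) = 2 - y/3 + 2*l*y/3 (b(l, y) = y/(-3) + (5 + (1 + 2*(l*y)))/3 = y*(-⅓) + (5 + (1 + 2*l*y))*(⅓) = -y/3 + (6 + 2*l*y)*(⅓) = -y/3 + (2 + 2*l*y/3) = 2 - y/3 + 2*l*y/3)
10*b(7, L(6, 6)) = 10*(2 - ⅓*6 + (⅔)*7*6) = 10*(2 - 2 + 28) = 10*28 = 280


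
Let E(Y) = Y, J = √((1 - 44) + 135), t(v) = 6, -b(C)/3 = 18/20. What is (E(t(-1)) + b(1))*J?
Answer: 33*√23/5 ≈ 31.652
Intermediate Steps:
b(C) = -27/10 (b(C) = -54/20 = -3*9/10 = -27/10)
J = 2*√23 (J = √(-43 + 135) = √92 = 2*√23 ≈ 9.5917)
(E(t(-1)) + b(1))*J = (6 - 27/10)*(2*√23) = 33*(2*√23)/10 = 33*√23/5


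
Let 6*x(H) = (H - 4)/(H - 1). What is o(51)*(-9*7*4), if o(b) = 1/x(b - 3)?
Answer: -17766/11 ≈ -1615.1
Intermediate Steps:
x(H) = (-4 + H)/(6*(-1 + H)) (x(H) = ((H - 4)/(H - 1))/6 = ((-4 + H)/(-1 + H))/6 = (-4 + H)/(6*(-1 + H)))
o(b) = 6*(-4 + b)/(-7 + b) (o(b) = 1/((-4 + (b - 3))/(6*(-1 + (b - 3)))) = 1/((-4 + (-3 + b))/(6*(-1 + (-3 + b)))) = 1/((-7 + b)/(6*(-4 + b))) = 6*(-4 + b)/(-7 + b))
o(51)*(-9*7*4) = (6*(-4 + 51)/(-7 + 51))*(-9*7*4) = (6*47/44)*(-63*4) = (6*(1/44)*47)*(-252) = (141/22)*(-252) = -17766/11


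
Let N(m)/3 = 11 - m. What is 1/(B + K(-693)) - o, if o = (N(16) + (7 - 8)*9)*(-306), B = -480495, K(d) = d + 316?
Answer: -3531523969/480872 ≈ -7344.0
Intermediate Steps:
N(m) = 33 - 3*m (N(m) = 3*(11 - m) = 33 - 3*m)
K(d) = 316 + d
o = 7344 (o = ((33 - 3*16) + (7 - 8)*9)*(-306) = ((33 - 48) - 1*9)*(-306) = (-15 - 9)*(-306) = -24*(-306) = 7344)
1/(B + K(-693)) - o = 1/(-480495 + (316 - 693)) - 1*7344 = 1/(-480495 - 377) - 7344 = 1/(-480872) - 7344 = -1/480872 - 7344 = -3531523969/480872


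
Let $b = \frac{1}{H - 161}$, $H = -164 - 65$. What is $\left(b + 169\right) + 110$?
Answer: $\frac{108809}{390} \approx 279.0$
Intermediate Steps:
$H = -229$ ($H = -164 - 65 = -229$)
$b = - \frac{1}{390}$ ($b = \frac{1}{-229 - 161} = \frac{1}{-390} = - \frac{1}{390} \approx -0.0025641$)
$\left(b + 169\right) + 110 = \left(- \frac{1}{390} + 169\right) + 110 = \frac{65909}{390} + 110 = \frac{108809}{390}$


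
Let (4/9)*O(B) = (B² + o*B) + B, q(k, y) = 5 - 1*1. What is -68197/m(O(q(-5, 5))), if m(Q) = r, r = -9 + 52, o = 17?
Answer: -68197/43 ≈ -1586.0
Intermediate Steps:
q(k, y) = 4 (q(k, y) = 5 - 1 = 4)
O(B) = 9*B²/4 + 81*B/2 (O(B) = 9*((B² + 17*B) + B)/4 = 9*(B² + 18*B)/4 = 9*B²/4 + 81*B/2)
r = 43
m(Q) = 43
-68197/m(O(q(-5, 5))) = -68197/43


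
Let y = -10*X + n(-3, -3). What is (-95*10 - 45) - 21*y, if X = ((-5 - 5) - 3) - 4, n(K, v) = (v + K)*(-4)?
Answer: -5069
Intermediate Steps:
n(K, v) = -4*K - 4*v (n(K, v) = (K + v)*(-4) = -4*K - 4*v)
X = -17 (X = (-10 - 3) - 4 = -13 - 4 = -17)
y = 194 (y = -10*(-17) + (-4*(-3) - 4*(-3)) = 170 + (12 + 12) = 170 + 24 = 194)
(-95*10 - 45) - 21*y = (-95*10 - 45) - 21*194 = (-950 - 45) - 1*4074 = -995 - 4074 = -5069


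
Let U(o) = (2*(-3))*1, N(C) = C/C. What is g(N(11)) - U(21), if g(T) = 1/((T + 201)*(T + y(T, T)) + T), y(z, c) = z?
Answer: 2431/405 ≈ 6.0025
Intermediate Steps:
N(C) = 1
g(T) = 1/(T + 2*T*(201 + T)) (g(T) = 1/((T + 201)*(T + T) + T) = 1/((201 + T)*(2*T) + T) = 1/(2*T*(201 + T) + T) = 1/(T + 2*T*(201 + T)))
U(o) = -6 (U(o) = -6*1 = -6)
g(N(11)) - U(21) = 1/(1*(403 + 2*1)) - 1*(-6) = 1/(403 + 2) + 6 = 1/405 + 6 = 2431/405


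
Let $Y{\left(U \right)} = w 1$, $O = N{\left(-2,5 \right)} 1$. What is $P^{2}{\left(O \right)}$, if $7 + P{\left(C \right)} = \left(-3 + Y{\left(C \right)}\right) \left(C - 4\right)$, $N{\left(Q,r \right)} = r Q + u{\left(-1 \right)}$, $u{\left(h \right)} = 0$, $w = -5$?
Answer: $11025$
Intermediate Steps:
$N{\left(Q,r \right)} = Q r$ ($N{\left(Q,r \right)} = r Q + 0 = Q r + 0 = Q r$)
$O = -10$ ($O = \left(-2\right) 5 \cdot 1 = \left(-10\right) 1 = -10$)
$Y{\left(U \right)} = -5$ ($Y{\left(U \right)} = \left(-5\right) 1 = -5$)
$P{\left(C \right)} = 25 - 8 C$ ($P{\left(C \right)} = -7 + \left(-3 - 5\right) \left(C - 4\right) = -7 - 8 \left(-4 + C\right) = -7 - \left(-32 + 8 C\right) = 25 - 8 C$)
$P^{2}{\left(O \right)} = \left(25 - -80\right)^{2} = \left(25 + 80\right)^{2} = 105^{2} = 11025$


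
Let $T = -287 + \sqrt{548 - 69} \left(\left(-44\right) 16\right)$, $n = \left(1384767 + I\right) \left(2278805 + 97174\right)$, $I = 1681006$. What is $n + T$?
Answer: $7284212266480 - 704 \sqrt{479} \approx 7.2842 \cdot 10^{12}$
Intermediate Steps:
$n = 7284212266767$ ($n = \left(1384767 + 1681006\right) \left(2278805 + 97174\right) = 3065773 \cdot 2375979 = 7284212266767$)
$T = -287 - 704 \sqrt{479}$ ($T = -287 + \sqrt{479} \left(-704\right) = -287 - 704 \sqrt{479} \approx -15695.0$)
$n + T = 7284212266767 - \left(287 + 704 \sqrt{479}\right) = 7284212266480 - 704 \sqrt{479}$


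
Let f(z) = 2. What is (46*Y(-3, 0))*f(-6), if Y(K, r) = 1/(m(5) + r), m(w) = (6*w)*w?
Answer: 46/75 ≈ 0.61333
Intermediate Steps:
m(w) = 6*w²
Y(K, r) = 1/(150 + r) (Y(K, r) = 1/(6*5² + r) = 1/(6*25 + r) = 1/(150 + r))
(46*Y(-3, 0))*f(-6) = (46/(150 + 0))*2 = (46/150)*2 = (46*(1/150))*2 = (23/75)*2 = 46/75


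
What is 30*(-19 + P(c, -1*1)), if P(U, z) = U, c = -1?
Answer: -600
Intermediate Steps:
30*(-19 + P(c, -1*1)) = 30*(-19 - 1) = 30*(-20) = -600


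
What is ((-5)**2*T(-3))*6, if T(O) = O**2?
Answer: 1350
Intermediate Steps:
((-5)**2*T(-3))*6 = ((-5)**2*(-3)**2)*6 = (25*9)*6 = 225*6 = 1350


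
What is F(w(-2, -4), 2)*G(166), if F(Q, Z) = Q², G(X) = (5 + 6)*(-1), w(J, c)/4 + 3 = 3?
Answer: 0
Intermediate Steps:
w(J, c) = 0 (w(J, c) = -12 + 4*3 = -12 + 12 = 0)
G(X) = -11 (G(X) = 11*(-1) = -11)
F(w(-2, -4), 2)*G(166) = 0²*(-11) = 0*(-11) = 0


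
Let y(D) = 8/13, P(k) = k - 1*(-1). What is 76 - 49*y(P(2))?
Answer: 596/13 ≈ 45.846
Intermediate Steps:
P(k) = 1 + k (P(k) = k + 1 = 1 + k)
y(D) = 8/13 (y(D) = 8*(1/13) = 8/13)
76 - 49*y(P(2)) = 76 - 49*8/13 = 76 - 392/13 = 596/13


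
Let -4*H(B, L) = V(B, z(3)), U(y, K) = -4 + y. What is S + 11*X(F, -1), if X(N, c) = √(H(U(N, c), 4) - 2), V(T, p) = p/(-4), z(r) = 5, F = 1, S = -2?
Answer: -2 + 33*I*√3/4 ≈ -2.0 + 14.289*I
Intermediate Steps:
V(T, p) = -p/4 (V(T, p) = p*(-¼) = -p/4)
H(B, L) = 5/16 (H(B, L) = -(-1)*5/16 = -¼*(-5/4) = 5/16)
X(N, c) = 3*I*√3/4 (X(N, c) = √(5/16 - 2) = √(-27/16) = 3*I*√3/4)
S + 11*X(F, -1) = -2 + 11*(3*I*√3/4) = -2 + 33*I*√3/4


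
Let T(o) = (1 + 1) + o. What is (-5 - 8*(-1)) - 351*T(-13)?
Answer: 3864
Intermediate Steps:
T(o) = 2 + o
(-5 - 8*(-1)) - 351*T(-13) = (-5 - 8*(-1)) - 351*(2 - 13) = (-5 + 8) - 351*(-11) = 3 + 3861 = 3864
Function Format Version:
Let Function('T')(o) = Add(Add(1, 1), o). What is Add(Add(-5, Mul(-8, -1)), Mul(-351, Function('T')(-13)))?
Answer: 3864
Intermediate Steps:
Function('T')(o) = Add(2, o)
Add(Add(-5, Mul(-8, -1)), Mul(-351, Function('T')(-13))) = Add(Add(-5, Mul(-8, -1)), Mul(-351, Add(2, -13))) = Add(Add(-5, 8), Mul(-351, -11)) = Add(3, 3861) = 3864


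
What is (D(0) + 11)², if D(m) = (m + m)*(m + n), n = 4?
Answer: 121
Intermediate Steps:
D(m) = 2*m*(4 + m) (D(m) = (m + m)*(m + 4) = (2*m)*(4 + m) = 2*m*(4 + m))
(D(0) + 11)² = (2*0*(4 + 0) + 11)² = (2*0*4 + 11)² = (0 + 11)² = 11² = 121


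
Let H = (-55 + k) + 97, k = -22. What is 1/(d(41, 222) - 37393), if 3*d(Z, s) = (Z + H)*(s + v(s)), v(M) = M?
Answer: -1/28365 ≈ -3.5255e-5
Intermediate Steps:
H = 20 (H = (-55 - 22) + 97 = -77 + 97 = 20)
d(Z, s) = 2*s*(20 + Z)/3 (d(Z, s) = ((Z + 20)*(s + s))/3 = ((20 + Z)*(2*s))/3 = (2*s*(20 + Z))/3 = 2*s*(20 + Z)/3)
1/(d(41, 222) - 37393) = 1/((⅔)*222*(20 + 41) - 37393) = 1/((⅔)*222*61 - 37393) = 1/(9028 - 37393) = 1/(-28365) = -1/28365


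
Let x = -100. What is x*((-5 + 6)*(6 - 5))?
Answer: -100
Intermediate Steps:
x*((-5 + 6)*(6 - 5)) = -100*(-5 + 6)*(6 - 5) = -100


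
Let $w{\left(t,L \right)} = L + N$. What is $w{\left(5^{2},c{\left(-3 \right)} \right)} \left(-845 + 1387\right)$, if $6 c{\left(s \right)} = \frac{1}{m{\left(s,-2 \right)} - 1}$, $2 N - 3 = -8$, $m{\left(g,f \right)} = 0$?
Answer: $- \frac{4336}{3} \approx -1445.3$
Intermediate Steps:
$N = - \frac{5}{2}$ ($N = \frac{3}{2} + \frac{1}{2} \left(-8\right) = \frac{3}{2} - 4 = - \frac{5}{2} \approx -2.5$)
$c{\left(s \right)} = - \frac{1}{6}$ ($c{\left(s \right)} = \frac{1}{6 \left(0 - 1\right)} = \frac{1}{6 \left(-1\right)} = \frac{1}{6} \left(-1\right) = - \frac{1}{6}$)
$w{\left(t,L \right)} = - \frac{5}{2} + L$ ($w{\left(t,L \right)} = L - \frac{5}{2} = - \frac{5}{2} + L$)
$w{\left(5^{2},c{\left(-3 \right)} \right)} \left(-845 + 1387\right) = \left(- \frac{5}{2} - \frac{1}{6}\right) \left(-845 + 1387\right) = \left(- \frac{8}{3}\right) 542 = - \frac{4336}{3}$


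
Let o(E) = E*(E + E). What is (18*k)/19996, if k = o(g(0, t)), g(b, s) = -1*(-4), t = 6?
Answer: 144/4999 ≈ 0.028806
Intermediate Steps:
g(b, s) = 4
o(E) = 2*E² (o(E) = E*(2*E) = 2*E²)
k = 32 (k = 2*4² = 2*16 = 32)
(18*k)/19996 = (18*32)/19996 = 576*(1/19996) = 144/4999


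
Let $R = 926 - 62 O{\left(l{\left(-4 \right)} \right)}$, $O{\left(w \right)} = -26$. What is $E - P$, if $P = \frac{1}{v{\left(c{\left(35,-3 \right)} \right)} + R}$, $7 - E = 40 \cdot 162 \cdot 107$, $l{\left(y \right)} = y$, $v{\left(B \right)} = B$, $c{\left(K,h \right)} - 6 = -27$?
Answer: $- \frac{1745169502}{2517} \approx -6.9335 \cdot 10^{5}$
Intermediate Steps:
$c{\left(K,h \right)} = -21$ ($c{\left(K,h \right)} = 6 - 27 = -21$)
$E = -693353$ ($E = 7 - 40 \cdot 162 \cdot 107 = 7 - 6480 \cdot 107 = 7 - 693360 = -693353$)
$R = 2538$ ($R = 926 - -1612 = 926 + 1612 = 2538$)
$P = \frac{1}{2517}$ ($P = \frac{1}{-21 + 2538} = \frac{1}{2517} \approx 0.0003973$)
$E - P = -693353 - \frac{1}{2517} = - \frac{1745169502}{2517}$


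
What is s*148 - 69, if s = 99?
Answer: 14583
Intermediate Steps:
s*148 - 69 = 99*148 - 69 = 14652 - 69 = 14583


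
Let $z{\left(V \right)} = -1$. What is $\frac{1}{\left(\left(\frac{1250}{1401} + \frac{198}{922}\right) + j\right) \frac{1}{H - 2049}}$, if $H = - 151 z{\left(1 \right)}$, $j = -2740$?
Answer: $\frac{1225844178}{1768944191} \approx 0.69298$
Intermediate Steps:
$H = 151$ ($H = \left(-151\right) \left(-1\right) = 151$)
$\frac{1}{\left(\left(\frac{1250}{1401} + \frac{198}{922}\right) + j\right) \frac{1}{H - 2049}} = \frac{1}{\left(\left(\frac{1250}{1401} + \frac{198}{922}\right) - 2740\right) \frac{1}{151 - 2049}} = \frac{1}{\left(\left(1250 \cdot \frac{1}{1401} + 198 \cdot \frac{1}{922}\right) - 2740\right) \frac{1}{-1898}} = \frac{1}{\left(\left(\frac{1250}{1401} + \frac{99}{461}\right) - 2740\right) \left(- \frac{1}{1898}\right)} = \frac{1}{\left(\frac{714949}{645861} - 2740\right) \left(- \frac{1}{1898}\right)} = \frac{1}{\left(- \frac{1768944191}{645861}\right) \left(- \frac{1}{1898}\right)} = \frac{1}{\frac{1768944191}{1225844178}} = \frac{1225844178}{1768944191}$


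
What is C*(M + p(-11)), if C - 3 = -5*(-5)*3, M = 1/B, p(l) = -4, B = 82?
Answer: -12753/41 ≈ -311.05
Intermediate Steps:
M = 1/82 ≈ 0.012195
C = 78 (C = 3 - 5*(-5)*3 = 3 + 25*3 = 3 + 75 = 78)
C*(M + p(-11)) = 78*(1/82 - 4) = 78*(-327/82) = -12753/41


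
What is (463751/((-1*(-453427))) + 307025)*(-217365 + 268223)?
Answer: 7080139937569508/453427 ≈ 1.5615e+10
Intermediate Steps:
(463751/((-1*(-453427))) + 307025)*(-217365 + 268223) = (463751/453427 + 307025)*50858 = (139213888426/453427)*50858 = 7080139937569508/453427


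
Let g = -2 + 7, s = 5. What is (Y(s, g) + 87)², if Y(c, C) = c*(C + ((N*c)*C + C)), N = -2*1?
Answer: 12769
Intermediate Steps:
N = -2
g = 5
Y(c, C) = c*(2*C - 2*C*c) (Y(c, C) = c*(C + ((-2*c)*C + C)) = c*(C + (-2*C*c + C)) = c*(C + (C - 2*C*c)) = c*(2*C - 2*C*c))
(Y(s, g) + 87)² = (2*5*5*(1 - 1*5) + 87)² = (2*5*5*(1 - 5) + 87)² = (2*5*5*(-4) + 87)² = (-200 + 87)² = (-113)² = 12769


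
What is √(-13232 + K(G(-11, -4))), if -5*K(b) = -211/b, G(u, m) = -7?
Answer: I*√16216585/35 ≈ 115.06*I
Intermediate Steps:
K(b) = 211/(5*b) (K(b) = -(-211)/(5*b) = 211/(5*b))
√(-13232 + K(G(-11, -4))) = √(-13232 + (211/5)/(-7)) = √(-13232 + (211/5)*(-⅐)) = √(-13232 - 211/35) = √(-463331/35) = I*√16216585/35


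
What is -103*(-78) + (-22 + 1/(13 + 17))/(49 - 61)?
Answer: 2892899/360 ≈ 8035.8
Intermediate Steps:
-103*(-78) + (-22 + 1/(13 + 17))/(49 - 61) = 8034 + (-22 + 1/30)/(-12) = 8034 + (-22 + 1/30)*(-1/12) = 8034 - 659/30*(-1/12) = 8034 + 659/360 = 2892899/360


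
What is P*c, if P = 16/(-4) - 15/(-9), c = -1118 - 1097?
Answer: 15505/3 ≈ 5168.3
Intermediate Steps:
c = -2215
P = -7/3 (P = 16*(-¼) - 15*(-⅑) = -4 + 5/3 = -7/3 ≈ -2.3333)
P*c = -7/3*(-2215) = 15505/3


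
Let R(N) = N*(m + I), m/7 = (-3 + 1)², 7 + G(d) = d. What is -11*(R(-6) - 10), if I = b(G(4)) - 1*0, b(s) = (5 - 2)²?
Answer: 2552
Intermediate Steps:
G(d) = -7 + d
b(s) = 9 (b(s) = 3² = 9)
m = 28 (m = 7*(-3 + 1)² = 7*(-2)² = 7*4 = 28)
I = 9 (I = 9 - 1*0 = 9 + 0 = 9)
R(N) = 37*N (R(N) = N*(28 + 9) = N*37 = 37*N)
-11*(R(-6) - 10) = -11*(37*(-6) - 10) = -11*(-222 - 10) = -11*(-232) = 2552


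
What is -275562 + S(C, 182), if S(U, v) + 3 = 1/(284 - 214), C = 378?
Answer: -19289549/70 ≈ -2.7557e+5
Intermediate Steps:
S(U, v) = -209/70 (S(U, v) = -3 + 1/(284 - 214) = -3 + 1/70 = -209/70)
-275562 + S(C, 182) = -275562 - 209/70 = -19289549/70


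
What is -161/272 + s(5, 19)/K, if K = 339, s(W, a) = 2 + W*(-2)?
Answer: -56755/92208 ≈ -0.61551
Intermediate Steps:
s(W, a) = 2 - 2*W
-161/272 + s(5, 19)/K = -161/272 + (2 - 2*5)/339 = -161*1/272 + (2 - 10)*(1/339) = -161/272 - 8*1/339 = -161/272 - 8/339 = -56755/92208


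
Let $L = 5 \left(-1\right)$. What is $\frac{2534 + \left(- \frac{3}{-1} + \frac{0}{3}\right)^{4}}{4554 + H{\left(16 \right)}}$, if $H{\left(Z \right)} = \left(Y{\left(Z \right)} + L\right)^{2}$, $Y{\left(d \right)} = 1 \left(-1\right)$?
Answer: $\frac{523}{918} \approx 0.56972$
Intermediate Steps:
$Y{\left(d \right)} = -1$
$L = -5$
$H{\left(Z \right)} = 36$ ($H{\left(Z \right)} = \left(-1 - 5\right)^{2} = \left(-6\right)^{2} = 36$)
$\frac{2534 + \left(- \frac{3}{-1} + \frac{0}{3}\right)^{4}}{4554 + H{\left(16 \right)}} = \frac{2534 + \left(- \frac{3}{-1} + \frac{0}{3}\right)^{4}}{4554 + 36} = \frac{2534 + \left(\left(-3\right) \left(-1\right) + 0 \cdot \frac{1}{3}\right)^{4}}{4590} = \left(2534 + \left(3 + 0\right)^{4}\right) \frac{1}{4590} = \left(2534 + 3^{4}\right) \frac{1}{4590} = \left(2534 + 81\right) \frac{1}{4590} = 2615 \cdot \frac{1}{4590} = \frac{523}{918}$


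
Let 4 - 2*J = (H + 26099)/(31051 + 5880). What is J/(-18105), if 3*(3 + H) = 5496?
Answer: -19966/222878585 ≈ -8.9582e-5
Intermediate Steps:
H = 1829 (H = -3 + (⅓)*5496 = -3 + 1832 = 1829)
J = 59898/36931 (J = 2 - (1829 + 26099)/(2*(31051 + 5880)) = 2 - 13964/36931 = 59898/36931 ≈ 1.6219)
J/(-18105) = (59898/36931)/(-18105) = (59898/36931)*(-1/18105) = -19966/222878585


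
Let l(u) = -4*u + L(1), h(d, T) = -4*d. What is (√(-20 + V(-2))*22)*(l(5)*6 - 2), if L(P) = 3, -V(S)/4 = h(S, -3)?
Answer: -4576*I*√13 ≈ -16499.0*I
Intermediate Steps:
V(S) = 16*S (V(S) = -(-16)*S = 16*S)
l(u) = 3 - 4*u (l(u) = -4*u + 3 = 3 - 4*u)
(√(-20 + V(-2))*22)*(l(5)*6 - 2) = (√(-20 + 16*(-2))*22)*((3 - 4*5)*6 - 2) = (√(-20 - 32)*22)*((3 - 20)*6 - 2) = (√(-52)*22)*(-17*6 - 2) = ((2*I*√13)*22)*(-102 - 2) = (44*I*√13)*(-104) = -4576*I*√13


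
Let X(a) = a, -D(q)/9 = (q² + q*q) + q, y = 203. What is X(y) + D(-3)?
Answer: 68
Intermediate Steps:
D(q) = -18*q² - 9*q (D(q) = -9*((q² + q*q) + q) = -9*((q² + q²) + q) = -9*(2*q² + q) = -9*(q + 2*q²) = -18*q² - 9*q)
X(y) + D(-3) = 203 - 9*(-3)*(1 + 2*(-3)) = 203 - 9*(-3)*(1 - 6) = 203 - 9*(-3)*(-5) = 203 - 135 = 68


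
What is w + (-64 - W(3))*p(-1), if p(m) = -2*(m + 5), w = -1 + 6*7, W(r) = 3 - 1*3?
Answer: 553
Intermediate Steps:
W(r) = 0 (W(r) = 3 - 3 = 0)
w = 41 (w = -1 + 42 = 41)
p(m) = -10 - 2*m (p(m) = -2*(5 + m) = -10 - 2*m)
w + (-64 - W(3))*p(-1) = 41 + (-64 - 1*0)*(-10 - 2*(-1)) = 41 + (-64 + 0)*(-10 + 2) = 41 - 64*(-8) = 41 + 512 = 553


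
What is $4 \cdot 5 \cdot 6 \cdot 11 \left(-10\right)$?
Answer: $-13200$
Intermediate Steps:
$4 \cdot 5 \cdot 6 \cdot 11 \left(-10\right) = 20 \cdot 6 \cdot 11 \left(-10\right) = 120 \cdot 11 \left(-10\right) = 1320 \left(-10\right) = -13200$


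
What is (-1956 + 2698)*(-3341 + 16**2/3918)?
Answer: -4856309122/1959 ≈ -2.4790e+6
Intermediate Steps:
(-1956 + 2698)*(-3341 + 16**2/3918) = 742*(-3341 + 256*(1/3918)) = 742*(-3341 + 128/1959) = 742*(-6544891/1959) = -4856309122/1959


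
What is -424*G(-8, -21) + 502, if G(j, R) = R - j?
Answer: 6014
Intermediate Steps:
-424*G(-8, -21) + 502 = -424*(-21 - 1*(-8)) + 502 = -424*(-21 + 8) + 502 = -424*(-13) + 502 = 5512 + 502 = 6014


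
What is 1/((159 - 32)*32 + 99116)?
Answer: 1/103180 ≈ 9.6918e-6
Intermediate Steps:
1/((159 - 32)*32 + 99116) = 1/(127*32 + 99116) = 1/(4064 + 99116) = 1/103180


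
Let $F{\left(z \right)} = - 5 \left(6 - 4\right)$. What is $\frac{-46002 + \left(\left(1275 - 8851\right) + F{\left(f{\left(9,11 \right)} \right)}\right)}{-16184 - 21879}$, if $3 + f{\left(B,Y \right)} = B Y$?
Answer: $\frac{53588}{38063} \approx 1.4079$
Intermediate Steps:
$f{\left(B,Y \right)} = -3 + B Y$
$F{\left(z \right)} = -10$ ($F{\left(z \right)} = \left(-5\right) 2 = -10$)
$\frac{-46002 + \left(\left(1275 - 8851\right) + F{\left(f{\left(9,11 \right)} \right)}\right)}{-16184 - 21879} = \frac{-46002 + \left(\left(1275 - 8851\right) - 10\right)}{-16184 - 21879} = \frac{-46002 - 7586}{-38063} = \left(-46002 - 7586\right) \left(- \frac{1}{38063}\right) = \left(-53588\right) \left(- \frac{1}{38063}\right) = \frac{53588}{38063}$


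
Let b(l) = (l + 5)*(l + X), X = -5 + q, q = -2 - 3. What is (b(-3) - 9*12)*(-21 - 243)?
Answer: 35376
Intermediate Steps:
q = -5
X = -10 (X = -5 - 5 = -10)
b(l) = (-10 + l)*(5 + l) (b(l) = (l + 5)*(l - 10) = (5 + l)*(-10 + l) = (-10 + l)*(5 + l))
(b(-3) - 9*12)*(-21 - 243) = ((-50 + (-3)² - 5*(-3)) - 9*12)*(-21 - 243) = ((-50 + 9 + 15) - 108)*(-264) = (-26 - 108)*(-264) = -134*(-264) = 35376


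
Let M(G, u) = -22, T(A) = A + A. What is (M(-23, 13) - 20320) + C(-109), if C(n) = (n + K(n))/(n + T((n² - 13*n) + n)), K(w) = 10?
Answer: -534364097/26269 ≈ -20342.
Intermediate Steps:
T(A) = 2*A
C(n) = (10 + n)/(-23*n + 2*n²) (C(n) = (n + 10)/(n + 2*((n² - 13*n) + n)) = (10 + n)/(n + 2*(n² - 12*n)) = (10 + n)/(n + (-24*n + 2*n²)) = (10 + n)/(-23*n + 2*n²))
(M(-23, 13) - 20320) + C(-109) = (-22 - 20320) + (10 - 109)/((-109)*(-23 + 2*(-109))) = -20342 - 1/109*(-99)/(-23 - 218) = -20342 - 1/109*(-99)/(-241) = -20342 - 1/109*(-1/241)*(-99) = -20342 - 99/26269 = -534364097/26269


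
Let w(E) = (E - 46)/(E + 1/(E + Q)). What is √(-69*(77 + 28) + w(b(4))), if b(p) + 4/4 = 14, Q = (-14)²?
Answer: I*√5949039714/906 ≈ 85.132*I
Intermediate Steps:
Q = 196
b(p) = 13 (b(p) = -1 + 14 = 13)
w(E) = (-46 + E)/(E + 1/(196 + E)) (w(E) = (E - 46)/(E + 1/(E + 196)) = (-46 + E)/(E + 1/(196 + E)))
√(-69*(77 + 28) + w(b(4))) = √(-69*(77 + 28) + (-9016 + 13² + 150*13)/(1 + 13² + 196*13)) = √(-69*105 + (-9016 + 169 + 1950)/(1 + 169 + 2548)) = √(-7245 - 6897/2718) = √(-7245 + (1/2718)*(-6897)) = √(-7245 - 2299/906) = √(-6566269/906) = I*√5949039714/906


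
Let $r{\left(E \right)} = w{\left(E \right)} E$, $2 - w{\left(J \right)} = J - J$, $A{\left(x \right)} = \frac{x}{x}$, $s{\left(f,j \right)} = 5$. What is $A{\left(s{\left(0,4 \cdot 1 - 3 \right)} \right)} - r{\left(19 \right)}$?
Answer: $-37$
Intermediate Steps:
$A{\left(x \right)} = 1$
$w{\left(J \right)} = 2$ ($w{\left(J \right)} = 2 - \left(J - J\right) = 2 - 0 = 2 + 0 = 2$)
$r{\left(E \right)} = 2 E$
$A{\left(s{\left(0,4 \cdot 1 - 3 \right)} \right)} - r{\left(19 \right)} = 1 - 2 \cdot 19 = 1 - 38 = -37$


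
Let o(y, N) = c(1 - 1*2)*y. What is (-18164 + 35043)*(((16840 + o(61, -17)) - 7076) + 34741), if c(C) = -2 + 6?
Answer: 755318371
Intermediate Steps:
c(C) = 4
o(y, N) = 4*y
(-18164 + 35043)*(((16840 + o(61, -17)) - 7076) + 34741) = (-18164 + 35043)*(((16840 + 4*61) - 7076) + 34741) = 16879*(((16840 + 244) - 7076) + 34741) = 16879*((17084 - 7076) + 34741) = 16879*(10008 + 34741) = 16879*44749 = 755318371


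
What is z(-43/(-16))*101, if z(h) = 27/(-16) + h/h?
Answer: -1111/16 ≈ -69.438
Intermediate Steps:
z(h) = -11/16 (z(h) = 27*(-1/16) + 1 = -27/16 + 1 = -11/16)
z(-43/(-16))*101 = -11/16*101 = -1111/16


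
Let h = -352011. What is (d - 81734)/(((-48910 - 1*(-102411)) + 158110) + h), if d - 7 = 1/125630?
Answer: 10267363009/17638452000 ≈ 0.58210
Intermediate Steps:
d = 879411/125630 (d = 7 + 1/125630 = 879411/125630 ≈ 7.0000)
(d - 81734)/(((-48910 - 1*(-102411)) + 158110) + h) = (879411/125630 - 81734)/(((-48910 - 1*(-102411)) + 158110) - 352011) = -10267363009/(125630*(((-48910 + 102411) + 158110) - 352011)) = -10267363009/(125630*((53501 + 158110) - 352011)) = -10267363009/(125630*(211611 - 352011)) = -10267363009/125630/(-140400) = -10267363009/125630*(-1/140400) = 10267363009/17638452000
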